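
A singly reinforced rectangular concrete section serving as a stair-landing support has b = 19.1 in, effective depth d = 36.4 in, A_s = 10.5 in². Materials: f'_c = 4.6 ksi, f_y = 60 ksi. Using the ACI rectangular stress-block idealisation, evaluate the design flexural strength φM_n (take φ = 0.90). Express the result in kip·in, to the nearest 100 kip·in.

φM_n ≈ 18200 kip·in

T = A_s f_y = 10.5 × 60 = 630 kips.
a = T/(0.85 f'_c b) = 630/(0.85 × 4.6 × 19.1) = 8.436 in.
M_n = T(d − a/2) = 630 × (36.4 − 4.218) = 20274.7 kip·in.
φM_n = 0.90 × 20274.7 = 18247.2 kip·in.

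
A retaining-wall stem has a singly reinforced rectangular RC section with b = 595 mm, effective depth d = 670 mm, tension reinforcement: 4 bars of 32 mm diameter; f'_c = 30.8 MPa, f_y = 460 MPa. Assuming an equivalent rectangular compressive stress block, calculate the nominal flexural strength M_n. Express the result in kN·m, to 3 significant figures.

M_n ≈ 921 kN·m

A_s = 4 × 804 = 3216 mm².
T = A_s f_y = 3216 × 460 = 1479360 N = 1479.36 kN.
From C = T: a = T/(0.85 f'_c b) = 1479360/(0.85 × 30.8 × 595) = 94.97 mm.
M_n = T(d − a/2) = 1479.36 kN × (670 − 47.485) mm = 920.92 kN·m.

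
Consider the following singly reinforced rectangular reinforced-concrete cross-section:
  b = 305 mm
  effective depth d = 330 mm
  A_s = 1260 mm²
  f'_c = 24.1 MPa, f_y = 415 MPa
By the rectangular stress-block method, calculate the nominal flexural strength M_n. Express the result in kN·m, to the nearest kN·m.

M_n ≈ 151 kN·m

T = A_s f_y = 1260 × 415 = 522900 N = 522.9 kN.
From C = T: a = T/(0.85 f'_c b) = 522900/(0.85 × 24.1 × 305) = 83.69 mm.
M_n = T(d − a/2) = 522.9 kN × (330 − 41.845) mm = 150.68 kN·m.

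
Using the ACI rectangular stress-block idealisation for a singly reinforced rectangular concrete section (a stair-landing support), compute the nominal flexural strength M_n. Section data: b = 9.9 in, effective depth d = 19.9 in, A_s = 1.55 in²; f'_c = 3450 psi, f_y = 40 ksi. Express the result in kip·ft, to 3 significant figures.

T = A_s f_y = 1.55 × 40 = 62 kips.
a = T/(0.85 f'_c b) = 62/(0.85 × 3.45 × 9.9) = 2.136 in.
M_n = T(d − a/2) = 62 × (19.9 − 1.068) = 1167.6 kip·in = 1167.6/12 = 97.30 kip·ft.

M_n ≈ 97.3 kip·ft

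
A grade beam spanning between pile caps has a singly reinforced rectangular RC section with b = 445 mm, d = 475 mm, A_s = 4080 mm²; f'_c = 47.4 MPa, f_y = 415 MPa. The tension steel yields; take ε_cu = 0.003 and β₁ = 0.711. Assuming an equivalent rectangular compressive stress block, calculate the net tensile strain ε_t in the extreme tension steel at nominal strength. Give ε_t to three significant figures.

ε_t ≈ 0.00773

a = A_s f_y/(0.85 f'_c b) = 94.44 mm.
β₁ = 0.711, so c = a/β₁ = 94.44/0.711 = 132.83 mm.
From the linear strain diagram with ε_cu = 0.003: ε_t = 0.003 (d − c)/c = 0.003 × (475 − 132.83)/132.83 = 0.00773.
Since ε_t ≥ 0.005, the section is tension-controlled.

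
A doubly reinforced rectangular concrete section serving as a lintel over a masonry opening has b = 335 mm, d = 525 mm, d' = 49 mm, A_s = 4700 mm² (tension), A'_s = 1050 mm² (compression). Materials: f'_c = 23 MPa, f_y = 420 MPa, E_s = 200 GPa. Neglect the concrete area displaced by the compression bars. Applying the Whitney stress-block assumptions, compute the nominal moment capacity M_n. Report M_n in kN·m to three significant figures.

Assume both tension and compression steel yield.
Net tension couple steel: A_s − A'_s = 3650 mm².
a = (A_s − A'_s) f_y / (0.85 f'_c b) = 1533000/(0.85 × 23 × 335) = 234.07 mm.
c = a/β₁ = 234.07/0.85 = 275.38 mm; ε'_s = 0.003(c − d')/c = 0.0025 ≥ f_y/E_s = 0.0021, so compression steel does yield.
M_n = (A_s − A'_s) f_y (d − a/2) + A'_s f_y (d − d') = [1533000 × (525 − 117.035) + 441000 × (525 − 49)] × 10⁻⁶ = 625.41 + 209.92 = 835.33 kN·m.

M_n ≈ 835 kN·m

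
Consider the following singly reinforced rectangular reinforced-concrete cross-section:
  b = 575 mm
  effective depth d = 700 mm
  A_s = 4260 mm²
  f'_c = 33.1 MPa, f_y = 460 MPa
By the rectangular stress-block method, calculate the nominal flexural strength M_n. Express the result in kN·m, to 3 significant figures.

T = A_s f_y = 4260 × 460 = 1959600 N = 1959.6 kN.
From C = T: a = T/(0.85 f'_c b) = 1959600/(0.85 × 33.1 × 575) = 121.13 mm.
M_n = T(d − a/2) = 1959.6 kN × (700 − 60.565) mm = 1253.04 kN·m.

M_n ≈ 1250 kN·m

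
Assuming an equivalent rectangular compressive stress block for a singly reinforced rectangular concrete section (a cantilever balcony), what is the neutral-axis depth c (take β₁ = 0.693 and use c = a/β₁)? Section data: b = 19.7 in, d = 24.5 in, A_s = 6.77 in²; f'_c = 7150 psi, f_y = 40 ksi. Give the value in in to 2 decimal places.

T = A_s f_y = 6.77 × 40 = 270.8 kips.
a = T/(0.85 f'_c b) = 270.8/(0.85 × 7.15 × 19.7) = 2.2618 in.
With β₁ = 0.693, c = a/β₁ = 2.2618/0.693 = 3.26 in.

c ≈ 3.26 in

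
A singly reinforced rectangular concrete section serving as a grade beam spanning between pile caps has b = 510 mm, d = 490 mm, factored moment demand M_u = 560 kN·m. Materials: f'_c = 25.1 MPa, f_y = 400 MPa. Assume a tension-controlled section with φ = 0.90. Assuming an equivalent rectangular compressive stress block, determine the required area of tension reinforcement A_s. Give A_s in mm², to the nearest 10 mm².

M_n = M_u/φ = 560/0.90 = 622.222 kN·m.
With M_n = 0.85 f'_c a b (d − a/2), solve the quadratic for a:
a = d − √(d² − 2M_n/(0.85 f'_c b)) = 490 − √(490² − 2 × 622.222×10⁶/(0.85 × 25.1 × 510)) = 135.42 mm.
A_s = 0.85 f'_c a b / f_y = 0.85 × 25.1 × 135.42 × 510 / 400 = 3683.7 mm².

A_s ≈ 3680 mm²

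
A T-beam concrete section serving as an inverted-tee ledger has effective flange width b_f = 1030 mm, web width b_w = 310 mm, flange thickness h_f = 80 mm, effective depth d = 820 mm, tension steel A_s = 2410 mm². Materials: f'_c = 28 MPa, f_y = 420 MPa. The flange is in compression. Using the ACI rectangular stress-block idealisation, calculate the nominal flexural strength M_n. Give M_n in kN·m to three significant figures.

Tension: T = A_s f_y = 2410 × 420 = 1012200 N.
Try a within the flange: a = T/(0.85 f'_c b_f) = 1012200/(0.85 × 28 × 1030) = 41.29 mm.
Since a = 41.29 ≤ h_f = 80 mm, the stress block lies entirely in the flange; analyse as a rectangular beam of width b_f.
M_n = T(d − a/2) = 1012200 × (820 − 20.645) = 809.11 × 10⁶ N·mm.
M_n = 809.11 kN·m.

M_n ≈ 809 kN·m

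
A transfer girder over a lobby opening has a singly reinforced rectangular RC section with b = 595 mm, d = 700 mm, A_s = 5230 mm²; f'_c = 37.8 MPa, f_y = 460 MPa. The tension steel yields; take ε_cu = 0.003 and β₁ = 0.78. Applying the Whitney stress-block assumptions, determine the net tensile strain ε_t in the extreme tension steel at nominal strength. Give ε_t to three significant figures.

ε_t ≈ 0.0100

a = A_s f_y/(0.85 f'_c b) = 125.84 mm.
β₁ = 0.78, so c = a/β₁ = 125.84/0.78 = 161.33 mm.
From the linear strain diagram with ε_cu = 0.003: ε_t = 0.003 (d − c)/c = 0.003 × (700 − 161.33)/161.33 = 0.0100.
Since ε_t ≥ 0.005, the section is tension-controlled.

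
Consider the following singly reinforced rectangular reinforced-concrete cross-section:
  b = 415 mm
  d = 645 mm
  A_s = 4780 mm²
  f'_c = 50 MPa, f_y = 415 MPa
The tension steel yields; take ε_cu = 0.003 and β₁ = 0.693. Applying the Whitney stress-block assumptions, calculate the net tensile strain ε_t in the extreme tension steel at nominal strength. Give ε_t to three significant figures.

ε_t ≈ 0.00892

a = A_s f_y/(0.85 f'_c b) = 112.47 mm.
β₁ = 0.693, so c = a/β₁ = 112.47/0.693 = 162.29 mm.
From the linear strain diagram with ε_cu = 0.003: ε_t = 0.003 (d − c)/c = 0.003 × (645 − 162.29)/162.29 = 0.00892.
Since ε_t ≥ 0.005, the section is tension-controlled.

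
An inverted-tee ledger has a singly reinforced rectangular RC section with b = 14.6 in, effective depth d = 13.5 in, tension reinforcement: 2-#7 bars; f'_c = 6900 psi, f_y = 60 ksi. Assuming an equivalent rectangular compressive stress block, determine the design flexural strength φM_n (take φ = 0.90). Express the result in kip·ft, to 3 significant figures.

A_s = 2 × 0.6 = 1.2 in².
T = A_s f_y = 1.2 × 60 = 72 kips.
a = T/(0.85 f'_c b) = 72/(0.85 × 6.9 × 14.6) = 0.841 in.
M_n = T(d − a/2) = 72 × (13.5 − 0.4205) = 941.7 kip·in = 941.7/12 = 78.48 kip·ft.
φM_n = 0.90 × 78.48 = 70.63 kip·ft.

φM_n ≈ 70.6 kip·ft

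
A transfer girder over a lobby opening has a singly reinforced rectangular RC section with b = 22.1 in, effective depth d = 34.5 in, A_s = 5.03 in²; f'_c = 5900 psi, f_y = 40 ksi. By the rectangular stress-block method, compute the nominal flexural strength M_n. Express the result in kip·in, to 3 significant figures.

M_n ≈ 6760 kip·in

T = A_s f_y = 5.03 × 40 = 201.2 kips.
a = T/(0.85 f'_c b) = 201.2/(0.85 × 5.9 × 22.1) = 1.815 in.
M_n = T(d − a/2) = 201.2 × (34.5 − 0.9075) = 6758.8 kip·in.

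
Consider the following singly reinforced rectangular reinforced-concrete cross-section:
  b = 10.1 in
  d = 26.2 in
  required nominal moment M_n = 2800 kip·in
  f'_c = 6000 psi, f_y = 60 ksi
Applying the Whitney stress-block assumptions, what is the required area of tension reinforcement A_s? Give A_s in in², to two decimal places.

From M_n = 0.85 f'_c a b (d − a/2):
a = d − √(d² − 2M_n/(0.85 f'_c b)) = 26.2 − √(26.2² − 2 × 2800/(0.85 × 6 × 10.1)) = 2.164 in.
A_s = 0.85 f'_c a b / f_y = 0.85 × 6 × 2.164 × 10.1 / 60 = 1.858 in².

A_s ≈ 1.86 in²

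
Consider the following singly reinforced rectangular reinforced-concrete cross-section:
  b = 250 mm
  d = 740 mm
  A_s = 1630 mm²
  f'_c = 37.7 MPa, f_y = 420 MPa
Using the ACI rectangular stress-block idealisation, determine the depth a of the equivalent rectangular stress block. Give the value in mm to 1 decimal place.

a ≈ 85.5 mm

T = A_s f_y = 1630 × 420 = 684600 N = 684.6 kN.
Setting C = 0.85 f'_c a b equal to T: a = 684600/(0.85 × 37.7 × 250) = 85.5 mm.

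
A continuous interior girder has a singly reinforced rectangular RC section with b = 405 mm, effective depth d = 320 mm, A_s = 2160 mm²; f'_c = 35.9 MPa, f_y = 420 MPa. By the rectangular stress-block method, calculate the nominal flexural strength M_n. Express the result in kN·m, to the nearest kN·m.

T = A_s f_y = 2160 × 420 = 907200 N = 907.2 kN.
From C = T: a = T/(0.85 f'_c b) = 907200/(0.85 × 35.9 × 405) = 73.41 mm.
M_n = T(d − a/2) = 907.2 kN × (320 − 36.705) mm = 257.01 kN·m.

M_n ≈ 257 kN·m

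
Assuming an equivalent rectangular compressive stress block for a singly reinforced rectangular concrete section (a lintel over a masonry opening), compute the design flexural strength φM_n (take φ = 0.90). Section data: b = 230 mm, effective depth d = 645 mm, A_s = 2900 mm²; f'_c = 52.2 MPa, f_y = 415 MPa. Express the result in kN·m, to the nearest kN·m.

φM_n ≈ 635 kN·m

T = A_s f_y = 2900 × 415 = 1203500 N = 1203.5 kN.
From C = T: a = T/(0.85 f'_c b) = 1203500/(0.85 × 52.2 × 230) = 117.93 mm.
M_n = T(d − a/2) = 1203.5 kN × (645 − 58.965) mm = 705.29 kN·m.
φM_n = 0.90 × 705.29 = 634.76 kN·m.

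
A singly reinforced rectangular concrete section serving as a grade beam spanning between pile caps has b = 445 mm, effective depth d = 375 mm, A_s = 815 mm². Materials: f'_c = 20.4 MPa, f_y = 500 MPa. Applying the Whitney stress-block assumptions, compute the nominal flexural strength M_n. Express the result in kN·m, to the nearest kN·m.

M_n ≈ 142 kN·m

T = A_s f_y = 815 × 500 = 407500 N = 407.5 kN.
From C = T: a = T/(0.85 f'_c b) = 407500/(0.85 × 20.4 × 445) = 52.81 mm.
M_n = T(d − a/2) = 407.5 kN × (375 − 26.405) mm = 142.05 kN·m.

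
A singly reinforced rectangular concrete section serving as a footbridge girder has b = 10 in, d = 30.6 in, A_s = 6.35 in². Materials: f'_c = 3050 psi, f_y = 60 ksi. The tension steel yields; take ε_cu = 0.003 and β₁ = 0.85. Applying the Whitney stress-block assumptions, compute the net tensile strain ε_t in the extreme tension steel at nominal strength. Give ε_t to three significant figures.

a = A_s f_y/(0.85 f'_c b) = 14.696 in.
β₁ = 0.85, so c = a/β₁ = 14.696/0.85 = 17.289 in.
From the linear strain diagram with ε_cu = 0.003: ε_t = 0.003 (d − c)/c = 0.003 × (30.6 − 17.289)/17.289 = 0.00231.
ε_t < 0.004 — the section is over-reinforced for flexure under ACI limits.

ε_t ≈ 0.00231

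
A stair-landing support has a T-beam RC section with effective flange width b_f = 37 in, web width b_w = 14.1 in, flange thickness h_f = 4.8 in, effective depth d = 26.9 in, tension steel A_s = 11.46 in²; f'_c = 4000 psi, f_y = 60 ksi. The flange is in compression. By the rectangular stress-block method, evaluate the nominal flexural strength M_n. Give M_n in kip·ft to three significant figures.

Tension: T = A_s f_y = 11.46 × 60 = 687.6 kips.
Try a within the flange: a = T/(0.85 f'_c b_f) = 687.6/(0.85 × 4 × 37) = 5.466 in.
a = 5.466 > h_f = 4.8 in: the block extends into the web. Split into flange-overhang and web parts.
C_f = 0.85 f'_c (b_f − b_w) h_f = 0.85 × 4 × (37 − 14.1) × 4.8 = 373.7 kips.
Remaining web compression depth: a_w = (T − C_f)/(0.85 f'_c b_w) = (687.6 − 373.7)/(0.85 × 4 × 14.1) = 6.548 in.
M_n = C_f(d − h_f/2) + (T − C_f)(d − a_w/2) = 373.7 × (26.9 − 2.4) + 313.9 × (26.9 − 3.274) = 9155.7 + 7416.2 = 16571.9 kip·in.
M_n = 16571.9/12 = 1380.99 kip·ft.

M_n ≈ 1380 kip·ft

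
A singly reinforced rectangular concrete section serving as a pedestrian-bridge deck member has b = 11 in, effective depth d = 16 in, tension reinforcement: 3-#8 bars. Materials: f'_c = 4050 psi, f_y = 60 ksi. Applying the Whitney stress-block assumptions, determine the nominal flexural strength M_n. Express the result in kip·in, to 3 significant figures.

A_s = 3 × 0.79 = 2.37 in².
T = A_s f_y = 2.37 × 60 = 142.2 kips.
a = T/(0.85 f'_c b) = 142.2/(0.85 × 4.05 × 11) = 3.755 in.
M_n = T(d − a/2) = 142.2 × (16 − 1.8775) = 2008.2 kip·in.

M_n ≈ 2010 kip·in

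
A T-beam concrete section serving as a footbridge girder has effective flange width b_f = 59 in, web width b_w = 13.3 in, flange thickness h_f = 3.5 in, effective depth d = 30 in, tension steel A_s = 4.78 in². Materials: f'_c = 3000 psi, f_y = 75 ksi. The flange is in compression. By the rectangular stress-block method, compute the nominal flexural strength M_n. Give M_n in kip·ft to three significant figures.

Tension: T = A_s f_y = 4.78 × 75 = 358.5 kips.
Try a within the flange: a = T/(0.85 f'_c b_f) = 358.5/(0.85 × 3 × 59) = 2.383 in.
Since a = 2.383 ≤ h_f = 3.5 in, the stress block lies entirely in the flange; analyse as a rectangular beam of width b_f.
M_n = T(d − a/2) = 358.5 × (30 − 1.1915) = 10327.8 kip·in.
M_n = 10327.8/12 = 860.65 kip·ft.

M_n ≈ 861 kip·ft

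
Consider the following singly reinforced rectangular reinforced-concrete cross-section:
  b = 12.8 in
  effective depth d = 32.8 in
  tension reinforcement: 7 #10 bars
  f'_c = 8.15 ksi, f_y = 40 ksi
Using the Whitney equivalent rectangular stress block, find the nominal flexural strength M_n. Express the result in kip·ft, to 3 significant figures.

A_s = 7 × 1.27 = 8.89 in².
T = A_s f_y = 8.89 × 40 = 355.6 kips.
a = T/(0.85 f'_c b) = 355.6/(0.85 × 8.15 × 12.8) = 4.010 in.
M_n = T(d − a/2) = 355.6 × (32.8 − 2.005) = 10950.7 kip·in = 10950.7/12 = 912.56 kip·ft.

M_n ≈ 913 kip·ft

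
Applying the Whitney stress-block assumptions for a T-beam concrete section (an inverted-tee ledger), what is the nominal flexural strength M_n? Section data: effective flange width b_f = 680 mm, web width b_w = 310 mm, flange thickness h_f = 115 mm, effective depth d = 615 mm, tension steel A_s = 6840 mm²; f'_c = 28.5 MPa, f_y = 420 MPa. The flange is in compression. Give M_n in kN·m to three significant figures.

Tension: T = A_s f_y = 6840 × 420 = 2872800 N.
Try a within the flange: a = T/(0.85 f'_c b_f) = 2872800/(0.85 × 28.5 × 680) = 174.39 mm.
a = 174.39 > h_f = 115 mm: the block extends into the web. Split into flange-overhang and web parts.
C_f = 0.85 f'_c (b_f − b_w) h_f = 0.85 × 28.5 × (680 − 310) × 115 = 1030774 N.
Remaining web compression depth: a_w = (T − C_f)/(0.85 f'_c b_w) = (2872800 − 1030774)/(0.85 × 28.5 × 310) = 245.28 mm.
M_n = C_f(d − h_f/2) + (T − C_f)(d − a_w/2) = 1030774 × (615 − 57.5) + 1842026 × (615 − 122.64) = 574.66 + 906.94 = 1481.60 × 10⁶ N·mm.
M_n = 1481.60 kN·m.

M_n ≈ 1480 kN·m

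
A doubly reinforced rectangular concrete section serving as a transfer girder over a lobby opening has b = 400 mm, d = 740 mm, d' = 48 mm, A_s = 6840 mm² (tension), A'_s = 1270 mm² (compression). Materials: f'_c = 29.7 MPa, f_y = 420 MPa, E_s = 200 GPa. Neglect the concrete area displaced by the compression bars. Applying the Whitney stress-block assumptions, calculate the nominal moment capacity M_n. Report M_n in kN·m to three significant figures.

M_n ≈ 1830 kN·m

Assume both tension and compression steel yield.
Net tension couple steel: A_s − A'_s = 5570 mm².
a = (A_s − A'_s) f_y / (0.85 f'_c b) = 2339400/(0.85 × 29.7 × 400) = 231.67 mm.
c = a/β₁ = 231.67/0.838 = 276.46 mm; ε'_s = 0.003(c − d')/c = 0.0025 ≥ f_y/E_s = 0.0021, so compression steel does yield.
M_n = (A_s − A'_s) f_y (d − a/2) + A'_s f_y (d − d') = [2339400 × (740 − 115.835) + 533400 × (740 − 48)] × 10⁻⁶ = 1460.17 + 369.11 = 1829.28 kN·m.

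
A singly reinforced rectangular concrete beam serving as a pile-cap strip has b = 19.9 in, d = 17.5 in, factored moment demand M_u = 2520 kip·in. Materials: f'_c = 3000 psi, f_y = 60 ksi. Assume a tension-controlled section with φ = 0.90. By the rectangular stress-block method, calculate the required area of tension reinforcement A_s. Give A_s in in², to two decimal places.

M_n = M_u/φ = 2520/0.90 = 2800 kip·in.
From M_n = 0.85 f'_c a b (d − a/2):
a = d − √(d² − 2M_n/(0.85 f'_c b)) = 17.5 − √(17.5² − 2 × 2800/(0.85 × 3 × 19.9)) = 3.504 in.
A_s = 0.85 f'_c a b / f_y = 0.85 × 3 × 3.504 × 19.9 / 60 = 2.964 in².

A_s ≈ 2.96 in²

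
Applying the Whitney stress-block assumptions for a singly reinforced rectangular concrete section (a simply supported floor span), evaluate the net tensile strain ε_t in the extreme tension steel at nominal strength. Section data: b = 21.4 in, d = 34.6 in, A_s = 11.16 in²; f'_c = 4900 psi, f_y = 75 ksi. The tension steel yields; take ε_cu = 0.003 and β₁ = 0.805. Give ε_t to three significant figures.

ε_t ≈ 0.00590

a = A_s f_y/(0.85 f'_c b) = 9.391 in.
β₁ = 0.805, so c = a/β₁ = 9.391/0.805 = 11.666 in.
From the linear strain diagram with ε_cu = 0.003: ε_t = 0.003 (d − c)/c = 0.003 × (34.6 − 11.666)/11.666 = 0.00590.
Since ε_t ≥ 0.005, the section is tension-controlled.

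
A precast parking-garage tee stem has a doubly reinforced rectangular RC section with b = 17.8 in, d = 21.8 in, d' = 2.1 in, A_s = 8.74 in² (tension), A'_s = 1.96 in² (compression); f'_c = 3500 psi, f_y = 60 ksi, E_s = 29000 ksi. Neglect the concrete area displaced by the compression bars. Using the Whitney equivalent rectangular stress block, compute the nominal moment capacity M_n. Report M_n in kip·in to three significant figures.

Assume both steels yield.
a = (A_s − A'_s) f_y/(0.85 f'_c b) = (8.74 − 1.96) × 60/(0.85 × 3.5 × 17.8) = 7.682 in.
c = a/β₁ = 7.682/0.85 = 9.038 in; ε'_s = 0.003(c − d')/c = 0.0023 ≥ ε_y = 0.0021, so the compression steel yields.
M_n = (A_s − A'_s) f_y (d − a/2) + A'_s f_y (d − d') = 406.8 × (21.8 − 3.841) + 117.6 × (21.8 − 2.1) = 7305.7 + 2316.7 = 9622.4 kip·in.

M_n ≈ 9620 kip·in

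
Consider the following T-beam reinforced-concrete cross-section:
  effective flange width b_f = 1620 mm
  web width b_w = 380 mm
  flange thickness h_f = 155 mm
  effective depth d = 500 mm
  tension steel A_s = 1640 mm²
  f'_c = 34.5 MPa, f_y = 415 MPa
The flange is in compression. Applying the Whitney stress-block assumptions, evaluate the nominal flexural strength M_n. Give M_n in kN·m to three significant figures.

M_n ≈ 335 kN·m

Tension: T = A_s f_y = 1640 × 415 = 680600 N.
Try a within the flange: a = T/(0.85 f'_c b_f) = 680600/(0.85 × 34.5 × 1620) = 14.33 mm.
Since a = 14.33 ≤ h_f = 155 mm, the stress block lies entirely in the flange; analyse as a rectangular beam of width b_f.
M_n = T(d − a/2) = 680600 × (500 − 7.165) = 335.42 × 10⁶ N·mm.
M_n = 335.42 kN·m.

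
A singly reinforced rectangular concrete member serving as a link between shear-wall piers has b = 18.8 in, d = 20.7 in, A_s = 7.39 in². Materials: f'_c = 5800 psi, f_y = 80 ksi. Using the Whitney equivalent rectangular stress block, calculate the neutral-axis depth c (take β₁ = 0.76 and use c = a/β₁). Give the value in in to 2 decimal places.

c ≈ 8.39 in

T = A_s f_y = 7.39 × 80 = 591.2 kips.
a = T/(0.85 f'_c b) = 591.2/(0.85 × 5.8 × 18.8) = 6.3787 in.
With β₁ = 0.76, c = a/β₁ = 6.3787/0.76 = 8.39 in.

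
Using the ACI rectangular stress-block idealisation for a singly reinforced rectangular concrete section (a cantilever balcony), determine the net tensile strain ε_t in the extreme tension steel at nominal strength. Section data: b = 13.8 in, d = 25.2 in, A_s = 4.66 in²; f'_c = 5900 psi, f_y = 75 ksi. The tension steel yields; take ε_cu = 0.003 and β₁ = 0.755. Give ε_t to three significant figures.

a = A_s f_y/(0.85 f'_c b) = 5.050 in.
β₁ = 0.755, so c = a/β₁ = 5.050/0.755 = 6.689 in.
From the linear strain diagram with ε_cu = 0.003: ε_t = 0.003 (d − c)/c = 0.003 × (25.2 − 6.689)/6.689 = 0.00830.
Since ε_t ≥ 0.005, the section is tension-controlled.

ε_t ≈ 0.00830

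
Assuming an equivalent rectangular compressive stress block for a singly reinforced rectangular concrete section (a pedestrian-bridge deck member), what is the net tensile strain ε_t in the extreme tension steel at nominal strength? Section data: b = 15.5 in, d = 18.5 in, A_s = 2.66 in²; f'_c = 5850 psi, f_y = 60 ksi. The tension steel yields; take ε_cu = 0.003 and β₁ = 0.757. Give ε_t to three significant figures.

a = A_s f_y/(0.85 f'_c b) = 2.071 in.
β₁ = 0.757, so c = a/β₁ = 2.071/0.757 = 2.736 in.
From the linear strain diagram with ε_cu = 0.003: ε_t = 0.003 (d − c)/c = 0.003 × (18.5 − 2.736)/2.736 = 0.0173.
Since ε_t ≥ 0.005, the section is tension-controlled.

ε_t ≈ 0.0173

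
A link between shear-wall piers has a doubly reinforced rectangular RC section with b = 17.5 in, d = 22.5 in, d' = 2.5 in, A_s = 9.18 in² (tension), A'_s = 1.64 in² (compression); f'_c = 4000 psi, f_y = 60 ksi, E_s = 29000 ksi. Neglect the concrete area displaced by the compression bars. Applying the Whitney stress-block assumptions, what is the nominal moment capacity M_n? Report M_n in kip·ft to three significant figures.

Assume both steels yield.
a = (A_s − A'_s) f_y/(0.85 f'_c b) = (9.18 − 1.64) × 60/(0.85 × 4 × 17.5) = 7.603 in.
c = a/β₁ = 7.603/0.85 = 8.945 in; ε'_s = 0.003(c − d')/c = 0.0022 ≥ ε_y = 0.0021, so the compression steel yields.
M_n = (A_s − A'_s) f_y (d − a/2) + A'_s f_y (d − d') = 452.4 × (22.5 − 3.8015) + 98.4 × (22.5 − 2.5) = 8459.2 + 1968.0 = 10427.2 kip·in = 10427.2/12 = 868.93 kip·ft.

M_n ≈ 869 kip·ft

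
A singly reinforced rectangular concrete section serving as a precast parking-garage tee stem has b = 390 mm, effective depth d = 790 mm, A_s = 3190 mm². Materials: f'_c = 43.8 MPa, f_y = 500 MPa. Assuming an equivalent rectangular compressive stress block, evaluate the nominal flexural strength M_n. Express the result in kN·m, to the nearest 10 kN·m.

T = A_s f_y = 3190 × 500 = 1595000 N = 1595 kN.
From C = T: a = T/(0.85 f'_c b) = 1595000/(0.85 × 43.8 × 390) = 109.85 mm.
M_n = T(d − a/2) = 1595 kN × (790 − 54.925) mm = 1172.44 kN·m.

M_n ≈ 1170 kN·m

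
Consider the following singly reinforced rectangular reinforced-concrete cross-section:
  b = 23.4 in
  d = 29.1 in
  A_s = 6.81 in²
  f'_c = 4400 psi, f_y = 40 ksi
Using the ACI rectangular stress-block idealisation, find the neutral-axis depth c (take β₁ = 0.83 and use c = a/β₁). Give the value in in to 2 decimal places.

T = A_s f_y = 6.81 × 40 = 272.4 kips.
a = T/(0.85 f'_c b) = 272.4/(0.85 × 4.4 × 23.4) = 3.1126 in.
With β₁ = 0.83, c = a/β₁ = 3.1126/0.83 = 3.75 in.

c ≈ 3.75 in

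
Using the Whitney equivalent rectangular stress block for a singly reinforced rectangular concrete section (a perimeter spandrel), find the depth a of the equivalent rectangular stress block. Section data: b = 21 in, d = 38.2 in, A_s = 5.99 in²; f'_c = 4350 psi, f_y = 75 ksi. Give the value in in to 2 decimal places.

T = A_s f_y = 5.99 × 75 = 449.25 kips.
a = T/(0.85 f'_c b) = 449.25/(0.85 × 4.35 × 21) = 5.79 in.

a ≈ 5.79 in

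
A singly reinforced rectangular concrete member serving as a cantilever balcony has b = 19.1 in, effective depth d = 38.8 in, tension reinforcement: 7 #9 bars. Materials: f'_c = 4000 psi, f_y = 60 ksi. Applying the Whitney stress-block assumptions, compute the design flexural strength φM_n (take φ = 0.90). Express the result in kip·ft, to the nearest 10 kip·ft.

φM_n ≈ 1120 kip·ft

A_s = 7 × 1 = 7 in².
T = A_s f_y = 7 × 60 = 420 kips.
a = T/(0.85 f'_c b) = 420/(0.85 × 4 × 19.1) = 6.468 in.
M_n = T(d − a/2) = 420 × (38.8 − 3.234) = 14937.7 kip·in = 14937.7/12 = 1244.81 kip·ft.
φM_n = 0.90 × 1244.81 = 1120.33 kip·ft.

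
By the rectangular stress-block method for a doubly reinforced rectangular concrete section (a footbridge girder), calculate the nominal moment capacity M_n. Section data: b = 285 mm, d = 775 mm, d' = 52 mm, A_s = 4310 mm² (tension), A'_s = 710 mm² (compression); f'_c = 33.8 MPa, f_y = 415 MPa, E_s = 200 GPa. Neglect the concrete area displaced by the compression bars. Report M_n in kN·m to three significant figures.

Assume both tension and compression steel yield.
Net tension couple steel: A_s − A'_s = 3600 mm².
a = (A_s − A'_s) f_y / (0.85 f'_c b) = 1494000/(0.85 × 33.8 × 285) = 182.46 mm.
c = a/β₁ = 182.46/0.809 = 225.54 mm; ε'_s = 0.003(c − d')/c = 0.0023 ≥ f_y/E_s = 0.0021, so compression steel does yield.
M_n = (A_s − A'_s) f_y (d − a/2) + A'_s f_y (d − d') = [1494000 × (775 − 91.23) + 294650 × (775 − 52)] × 10⁻⁶ = 1021.55 + 213.03 = 1234.58 kN·m.

M_n ≈ 1230 kN·m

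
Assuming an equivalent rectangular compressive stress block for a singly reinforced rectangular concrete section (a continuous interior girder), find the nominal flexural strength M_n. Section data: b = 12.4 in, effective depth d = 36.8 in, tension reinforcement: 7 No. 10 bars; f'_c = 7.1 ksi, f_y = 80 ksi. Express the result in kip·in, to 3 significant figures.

M_n ≈ 22800 kip·in

A_s = 7 × 1.27 = 8.89 in².
T = A_s f_y = 8.89 × 80 = 711.2 kips.
a = T/(0.85 f'_c b) = 711.2/(0.85 × 7.1 × 12.4) = 9.504 in.
M_n = T(d − a/2) = 711.2 × (36.8 − 4.752) = 22792.5 kip·in.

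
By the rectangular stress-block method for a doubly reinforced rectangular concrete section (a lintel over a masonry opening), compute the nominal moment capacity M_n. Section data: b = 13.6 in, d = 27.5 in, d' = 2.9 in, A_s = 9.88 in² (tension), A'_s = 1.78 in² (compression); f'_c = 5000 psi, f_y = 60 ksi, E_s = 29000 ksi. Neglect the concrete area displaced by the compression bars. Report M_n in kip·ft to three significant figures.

M_n ≈ 1160 kip·ft

Assume both steels yield.
a = (A_s − A'_s) f_y/(0.85 f'_c b) = (9.88 − 1.78) × 60/(0.85 × 5 × 13.6) = 8.408 in.
c = a/β₁ = 8.408/0.8 = 10.510 in; ε'_s = 0.003(c − d')/c = 0.0022 ≥ ε_y = 0.0021, so the compression steel yields.
M_n = (A_s − A'_s) f_y (d − a/2) + A'_s f_y (d − d') = 486 × (27.5 − 4.204) + 106.8 × (27.5 − 2.9) = 11321.9 + 2627.3 = 13949.2 kip·in = 13949.2/12 = 1162.43 kip·ft.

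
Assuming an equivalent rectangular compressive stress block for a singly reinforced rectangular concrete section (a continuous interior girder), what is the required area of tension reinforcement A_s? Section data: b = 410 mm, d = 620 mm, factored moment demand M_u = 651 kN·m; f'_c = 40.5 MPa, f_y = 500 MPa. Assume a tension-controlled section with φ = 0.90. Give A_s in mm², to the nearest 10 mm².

A_s ≈ 2510 mm²

M_n = M_u/φ = 651/0.90 = 723.333 kN·m.
With M_n = 0.85 f'_c a b (d − a/2), solve the quadratic for a:
a = d − √(d² − 2M_n/(0.85 f'_c b)) = 620 − √(620² − 2 × 723.333×10⁶/(0.85 × 40.5 × 410)) = 89.05 mm.
A_s = 0.85 f'_c a b / f_y = 0.85 × 40.5 × 89.05 × 410 / 500 = 2513.7 mm².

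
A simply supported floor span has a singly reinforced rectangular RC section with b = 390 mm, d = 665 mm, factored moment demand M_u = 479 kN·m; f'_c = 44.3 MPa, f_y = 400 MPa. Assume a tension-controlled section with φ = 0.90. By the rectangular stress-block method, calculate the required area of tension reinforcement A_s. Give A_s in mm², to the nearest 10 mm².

A_s ≈ 2090 mm²

M_n = M_u/φ = 479/0.90 = 532.222 kN·m.
With M_n = 0.85 f'_c a b (d − a/2), solve the quadratic for a:
a = d − √(d² − 2M_n/(0.85 f'_c b)) = 665 − √(665² − 2 × 532.222×10⁶/(0.85 × 44.3 × 390)) = 56.94 mm.
A_s = 0.85 f'_c a b / f_y = 0.85 × 44.3 × 56.94 × 390 / 400 = 2090.5 mm².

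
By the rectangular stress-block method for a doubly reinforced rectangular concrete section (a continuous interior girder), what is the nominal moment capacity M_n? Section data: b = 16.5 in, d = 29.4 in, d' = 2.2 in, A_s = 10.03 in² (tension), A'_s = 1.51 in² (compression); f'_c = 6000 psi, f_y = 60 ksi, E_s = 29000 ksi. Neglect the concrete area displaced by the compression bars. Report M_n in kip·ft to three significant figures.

Assume both steels yield.
a = (A_s − A'_s) f_y/(0.85 f'_c b) = (10.03 − 1.51) × 60/(0.85 × 6 × 16.5) = 6.075 in.
c = a/β₁ = 6.075/0.75 = 8.100 in; ε'_s = 0.003(c − d')/c = 0.0022 ≥ ε_y = 0.0021, so the compression steel yields.
M_n = (A_s − A'_s) f_y (d − a/2) + A'_s f_y (d − d') = 511.2 × (29.4 − 3.0375) + 90.6 × (29.4 − 2.2) = 13476.5 + 2464.3 = 15940.8 kip·in = 15940.8/12 = 1328.40 kip·ft.

M_n ≈ 1330 kip·ft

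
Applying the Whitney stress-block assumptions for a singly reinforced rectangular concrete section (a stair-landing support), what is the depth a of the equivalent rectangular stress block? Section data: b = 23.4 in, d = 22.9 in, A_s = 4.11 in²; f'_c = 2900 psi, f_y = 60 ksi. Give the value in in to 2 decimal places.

T = A_s f_y = 4.11 × 60 = 246.6 kips.
a = T/(0.85 f'_c b) = 246.6/(0.85 × 2.9 × 23.4) = 4.28 in.

a ≈ 4.28 in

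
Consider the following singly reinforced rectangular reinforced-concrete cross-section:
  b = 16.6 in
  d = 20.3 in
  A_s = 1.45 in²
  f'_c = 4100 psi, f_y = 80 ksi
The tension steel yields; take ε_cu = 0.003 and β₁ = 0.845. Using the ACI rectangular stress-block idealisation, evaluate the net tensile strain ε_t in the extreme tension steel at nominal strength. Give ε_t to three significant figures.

a = A_s f_y/(0.85 f'_c b) = 2.005 in.
β₁ = 0.845, so c = a/β₁ = 2.005/0.845 = 2.373 in.
From the linear strain diagram with ε_cu = 0.003: ε_t = 0.003 (d − c)/c = 0.003 × (20.3 − 2.373)/2.373 = 0.0227.
Since ε_t ≥ 0.005, the section is tension-controlled.

ε_t ≈ 0.0227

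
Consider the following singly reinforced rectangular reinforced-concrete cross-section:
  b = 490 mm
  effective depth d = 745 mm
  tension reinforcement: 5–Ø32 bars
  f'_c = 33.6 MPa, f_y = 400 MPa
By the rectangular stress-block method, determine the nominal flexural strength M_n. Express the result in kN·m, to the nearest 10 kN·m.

A_s = 5 × 804 = 4020 mm².
T = A_s f_y = 4020 × 400 = 1608000 N = 1608 kN.
From C = T: a = T/(0.85 f'_c b) = 1608000/(0.85 × 33.6 × 490) = 114.90 mm.
M_n = T(d − a/2) = 1608 kN × (745 − 57.45) mm = 1105.58 kN·m.

M_n ≈ 1110 kN·m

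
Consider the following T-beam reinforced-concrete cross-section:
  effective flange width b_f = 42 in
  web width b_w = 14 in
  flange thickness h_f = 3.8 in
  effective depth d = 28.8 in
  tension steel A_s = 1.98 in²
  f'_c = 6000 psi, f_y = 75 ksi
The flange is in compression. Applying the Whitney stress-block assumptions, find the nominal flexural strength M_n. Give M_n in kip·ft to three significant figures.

Tension: T = A_s f_y = 1.98 × 75 = 148.5 kips.
Try a within the flange: a = T/(0.85 f'_c b_f) = 148.5/(0.85 × 6 × 42) = 0.693 in.
Since a = 0.693 ≤ h_f = 3.8 in, the stress block lies entirely in the flange; analyse as a rectangular beam of width b_f.
M_n = T(d − a/2) = 148.5 × (28.8 − 0.3465) = 4225.3 kip·in.
M_n = 4225.3/12 = 352.11 kip·ft.

M_n ≈ 352 kip·ft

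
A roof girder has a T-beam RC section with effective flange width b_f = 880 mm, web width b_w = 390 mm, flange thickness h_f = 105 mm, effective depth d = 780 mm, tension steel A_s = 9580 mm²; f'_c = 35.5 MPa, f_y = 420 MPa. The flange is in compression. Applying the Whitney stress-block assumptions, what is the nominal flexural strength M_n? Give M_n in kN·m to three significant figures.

Tension: T = A_s f_y = 9580 × 420 = 4023600 N.
Try a within the flange: a = T/(0.85 f'_c b_f) = 4023600/(0.85 × 35.5 × 880) = 151.53 mm.
a = 151.53 > h_f = 105 mm: the block extends into the web. Split into flange-overhang and web parts.
C_f = 0.85 f'_c (b_f − b_w) h_f = 0.85 × 35.5 × (880 − 390) × 105 = 1552504 N.
Remaining web compression depth: a_w = (T − C_f)/(0.85 f'_c b_w) = (4023600 − 1552504)/(0.85 × 35.5 × 390) = 209.98 mm.
M_n = C_f(d − h_f/2) + (T − C_f)(d − a_w/2) = 1552504 × (780 − 52.5) + 2471096 × (780 − 104.99) = 1129.45 + 1668.01 = 2797.46 × 10⁶ N·mm.
M_n = 2797.46 kN·m.

M_n ≈ 2800 kN·m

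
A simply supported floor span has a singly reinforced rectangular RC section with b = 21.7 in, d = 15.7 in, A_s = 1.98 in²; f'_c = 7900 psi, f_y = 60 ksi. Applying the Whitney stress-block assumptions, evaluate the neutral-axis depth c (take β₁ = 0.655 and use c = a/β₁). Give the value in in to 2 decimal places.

T = A_s f_y = 1.98 × 60 = 118.8 kips.
a = T/(0.85 f'_c b) = 118.8/(0.85 × 7.9 × 21.7) = 0.8153 in.
With β₁ = 0.655, c = a/β₁ = 0.8153/0.655 = 1.24 in.

c ≈ 1.24 in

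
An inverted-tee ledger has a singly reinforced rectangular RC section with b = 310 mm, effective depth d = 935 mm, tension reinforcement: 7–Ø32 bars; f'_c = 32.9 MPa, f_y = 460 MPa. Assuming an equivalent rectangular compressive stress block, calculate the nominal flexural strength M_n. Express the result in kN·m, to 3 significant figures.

M_n ≈ 2030 kN·m

A_s = 7 × 804 = 5628 mm².
T = A_s f_y = 5628 × 460 = 2588880 N = 2588.88 kN.
From C = T: a = T/(0.85 f'_c b) = 2588880/(0.85 × 32.9 × 310) = 298.63 mm.
M_n = T(d − a/2) = 2588.88 kN × (935 − 149.315) mm = 2034.04 kN·m.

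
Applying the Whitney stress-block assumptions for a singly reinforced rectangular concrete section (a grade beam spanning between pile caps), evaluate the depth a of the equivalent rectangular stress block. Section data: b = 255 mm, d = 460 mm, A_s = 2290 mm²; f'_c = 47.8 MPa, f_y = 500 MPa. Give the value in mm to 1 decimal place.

T = A_s f_y = 2290 × 500 = 1145000 N = 1145 kN.
Setting C = 0.85 f'_c a b equal to T: a = 1145000/(0.85 × 47.8 × 255) = 110.5 mm.

a ≈ 110.5 mm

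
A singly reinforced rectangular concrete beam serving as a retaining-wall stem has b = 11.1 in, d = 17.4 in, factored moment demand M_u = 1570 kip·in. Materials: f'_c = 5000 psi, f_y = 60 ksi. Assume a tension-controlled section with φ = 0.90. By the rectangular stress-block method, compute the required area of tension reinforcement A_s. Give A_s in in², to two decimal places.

A_s ≈ 1.79 in²

M_n = M_u/φ = 1570/0.90 = 1744.44 kip·in.
From M_n = 0.85 f'_c a b (d − a/2):
a = d − √(d² − 2M_n/(0.85 f'_c b)) = 17.4 − √(17.4² − 2 × 1744.44/(0.85 × 5 × 11.1)) = 2.274 in.
A_s = 0.85 f'_c a b / f_y = 0.85 × 5 × 2.274 × 11.1 / 60 = 1.788 in².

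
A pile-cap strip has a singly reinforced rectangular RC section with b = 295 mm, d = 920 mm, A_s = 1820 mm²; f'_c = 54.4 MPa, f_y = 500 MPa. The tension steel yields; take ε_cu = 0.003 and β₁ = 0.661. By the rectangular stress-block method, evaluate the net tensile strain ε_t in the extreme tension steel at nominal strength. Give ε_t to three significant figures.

a = A_s f_y/(0.85 f'_c b) = 66.71 mm.
β₁ = 0.661, so c = a/β₁ = 66.71/0.661 = 100.92 mm.
From the linear strain diagram with ε_cu = 0.003: ε_t = 0.003 (d − c)/c = 0.003 × (920 − 100.92)/100.92 = 0.0243.
Since ε_t ≥ 0.005, the section is tension-controlled.

ε_t ≈ 0.0243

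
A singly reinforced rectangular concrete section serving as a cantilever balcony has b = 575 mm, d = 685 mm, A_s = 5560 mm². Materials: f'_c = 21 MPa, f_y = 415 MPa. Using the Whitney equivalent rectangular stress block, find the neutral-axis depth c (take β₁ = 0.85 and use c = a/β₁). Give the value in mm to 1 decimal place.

c ≈ 264.5 mm

T = A_s f_y = 5560 × 415 = 2307400 N = 2307.4 kN.
Setting C = 0.85 f'_c a b equal to T: a = 2307400/(0.85 × 21 × 575) = 224.811 mm.
With β₁ = 0.85, c = a/β₁ = 224.811/0.85 = 264.5 mm.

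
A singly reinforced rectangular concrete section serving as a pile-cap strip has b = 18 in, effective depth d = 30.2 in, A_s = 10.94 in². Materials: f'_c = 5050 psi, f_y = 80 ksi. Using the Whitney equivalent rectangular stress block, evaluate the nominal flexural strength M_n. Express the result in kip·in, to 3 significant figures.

M_n ≈ 21500 kip·in

T = A_s f_y = 10.94 × 80 = 875.2 kips.
a = T/(0.85 f'_c b) = 875.2/(0.85 × 5.05 × 18) = 11.327 in.
M_n = T(d − a/2) = 875.2 × (30.2 − 5.6635) = 21474.3 kip·in.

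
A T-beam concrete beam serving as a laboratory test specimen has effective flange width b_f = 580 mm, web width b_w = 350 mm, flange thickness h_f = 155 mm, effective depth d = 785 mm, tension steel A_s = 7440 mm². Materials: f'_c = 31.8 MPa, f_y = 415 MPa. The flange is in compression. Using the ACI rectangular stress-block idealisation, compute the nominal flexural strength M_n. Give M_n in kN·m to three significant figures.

Tension: T = A_s f_y = 7440 × 415 = 3087600 N.
Try a within the flange: a = T/(0.85 f'_c b_f) = 3087600/(0.85 × 31.8 × 580) = 196.95 mm.
a = 196.95 > h_f = 155 mm: the block extends into the web. Split into flange-overhang and web parts.
C_f = 0.85 f'_c (b_f − b_w) h_f = 0.85 × 31.8 × (580 − 350) × 155 = 963620 N.
Remaining web compression depth: a_w = (T − C_f)/(0.85 f'_c b_w) = (3087600 − 963620)/(0.85 × 31.8 × 350) = 224.51 mm.
M_n = C_f(d − h_f/2) + (T − C_f)(d − a_w/2) = 963620 × (785 − 77.5) + 2123980 × (785 − 112.255) = 681.76 + 1428.90 = 2110.66 × 10⁶ N·mm.
M_n = 2110.66 kN·m.

M_n ≈ 2110 kN·m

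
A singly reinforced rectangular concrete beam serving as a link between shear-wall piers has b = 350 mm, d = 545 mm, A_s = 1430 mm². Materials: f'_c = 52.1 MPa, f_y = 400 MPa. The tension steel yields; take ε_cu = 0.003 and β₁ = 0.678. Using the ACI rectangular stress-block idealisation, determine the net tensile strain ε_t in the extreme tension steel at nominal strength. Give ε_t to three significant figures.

ε_t ≈ 0.0270

a = A_s f_y/(0.85 f'_c b) = 36.90 mm.
β₁ = 0.678, so c = a/β₁ = 36.90/0.678 = 54.42 mm.
From the linear strain diagram with ε_cu = 0.003: ε_t = 0.003 (d − c)/c = 0.003 × (545 − 54.42)/54.42 = 0.0270.
Since ε_t ≥ 0.005, the section is tension-controlled.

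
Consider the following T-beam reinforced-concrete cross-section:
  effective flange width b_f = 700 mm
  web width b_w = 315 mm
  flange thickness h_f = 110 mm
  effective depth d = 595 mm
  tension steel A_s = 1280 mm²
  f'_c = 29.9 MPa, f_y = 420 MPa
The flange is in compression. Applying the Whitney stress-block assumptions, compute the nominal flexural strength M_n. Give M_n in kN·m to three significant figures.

Tension: T = A_s f_y = 1280 × 420 = 537600 N.
Try a within the flange: a = T/(0.85 f'_c b_f) = 537600/(0.85 × 29.9 × 700) = 30.22 mm.
Since a = 30.22 ≤ h_f = 110 mm, the stress block lies entirely in the flange; analyse as a rectangular beam of width b_f.
M_n = T(d − a/2) = 537600 × (595 − 15.11) = 311.75 × 10⁶ N·mm.
M_n = 311.75 kN·m.

M_n ≈ 312 kN·m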